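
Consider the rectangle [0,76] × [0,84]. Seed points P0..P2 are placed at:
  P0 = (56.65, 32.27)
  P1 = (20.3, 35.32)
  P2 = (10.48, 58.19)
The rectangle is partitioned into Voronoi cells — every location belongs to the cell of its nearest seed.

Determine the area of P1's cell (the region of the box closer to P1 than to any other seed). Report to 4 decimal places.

1. box [0,76]×[0,84]: [(0, 0) (76, 0) (76, 84) (0, 84)]
2. ⊥bis P1·P0 via (38.475,33.795): [(0, 0) (35.6394, 0) (42.6875, 84) (0, 84)]  |A|=3289.73
3. ⊥bis P1·P2 via (15.39,46.755): [(0, 40.1468) (0, 0) (35.6394, 0) (40.4659, 57.5222)]  |A|=1837.3143
4. canonical 4-gon: [(0, 40.1468) (0, 0) (35.6394, 0) (40.4659, 57.5222)]
5. shoelace: 1837.3143

Area of P1's cell: 1837.3143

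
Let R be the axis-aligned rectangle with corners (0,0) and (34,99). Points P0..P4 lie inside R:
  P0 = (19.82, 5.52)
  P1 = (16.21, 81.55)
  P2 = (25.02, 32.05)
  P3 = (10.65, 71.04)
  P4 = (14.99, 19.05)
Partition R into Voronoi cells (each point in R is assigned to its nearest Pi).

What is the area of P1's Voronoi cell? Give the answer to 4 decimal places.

1. box [0,34]×[0,99]: [(0, 0) (34, 0) (34, 99) (0, 99)]
2. ⊥bis P1·P0 via (18.015,43.535): [(0, 42.6796) (34, 44.294) (34, 99) (0, 99)]  |A|=1887.4486
3. ⊥bis P1·P2 via (20.615,56.8): [(0, 53.1309) (34, 59.1823) (34, 99) (0, 99)]  |A|=1456.6755
4. ⊥bis P1·P3 via (13.43,76.295): [(0, 83.3997) (34, 65.4131) (34, 99) (0, 99)]  |A|=836.1824
5. ⊥bis P1·P4 via (15.6,50.3): [(0, 83.3997) (34, 65.4131) (34, 99) (0, 99)]  |A|=836.1824
6. canonical 4-gon: [(0, 83.3997) (34, 65.4131) (34, 99) (0, 99)]
7. shoelace: 836.1824

Area of P1's cell: 836.1824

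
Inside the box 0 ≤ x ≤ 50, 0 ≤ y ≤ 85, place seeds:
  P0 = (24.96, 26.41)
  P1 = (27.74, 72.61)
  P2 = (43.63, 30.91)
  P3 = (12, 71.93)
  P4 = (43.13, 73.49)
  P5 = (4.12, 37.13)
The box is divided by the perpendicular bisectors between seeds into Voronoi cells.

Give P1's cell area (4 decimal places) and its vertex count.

1. box [0,50]×[0,85]: [(0, 0) (50, 0) (50, 85) (0, 85)]
2. ⊥bis P1·P0 via (26.35,49.51): [(0, 51.0956) (50, 48.0869) (50, 85) (0, 85)]  |A|=1770.4383
3. ⊥bis P1·P2 via (35.685,51.76): [(0, 51.0956) (29.3125, 49.3317) (50, 57.2148) (50, 85) (0, 85)]  |A|=1676.0217
4. ⊥bis P1·P3 via (19.87,72.27): [(20.839, 49.8416) (29.3125, 49.3317) (50, 57.2148) (50, 85) (19.32, 85)]  |A|=983.1246
5. ⊥bis P1·P4 via (35.435,73.05): [(20.839, 49.8416) (29.3125, 49.3317) (36.6317, 52.1208) (34.7517, 85) (19.32, 85)]  |A|=546.7284
6. ⊥bis P1·P5 via (15.93,54.87): [(20.7606, 51.6541) (23.746, 49.6667) (29.3125, 49.3317) (36.6317, 52.1208) (34.7517, 85) (19.32, 85)]  |A|=544.1007
7. canonical 6-gon: [(20.7606, 51.6541) (23.746, 49.6667) (29.3125, 49.3317) (36.6317, 52.1208) (34.7517, 85) (19.32, 85)]
8. shoelace: 544.1007

Area of P1's cell: 544.1007 (6 vertices)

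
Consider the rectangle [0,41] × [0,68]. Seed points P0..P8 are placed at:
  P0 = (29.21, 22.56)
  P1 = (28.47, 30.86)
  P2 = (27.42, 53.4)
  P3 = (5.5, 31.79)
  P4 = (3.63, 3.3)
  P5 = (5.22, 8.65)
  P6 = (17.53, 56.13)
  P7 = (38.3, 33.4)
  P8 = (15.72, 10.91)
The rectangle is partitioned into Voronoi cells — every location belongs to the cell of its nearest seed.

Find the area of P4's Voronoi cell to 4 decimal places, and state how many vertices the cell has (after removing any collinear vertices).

Area of P4's cell: 69.7076 (4 vertices)

1. box [0,41]×[0,68]: [(0, 0) (41, 0) (41, 68) (0, 68)]
2. ⊥bis P4·P0 via (16.42,12.93): [(0, 34.7381) (0, 0) (26.1554, 0)]  |A|=454.2944
3. ⊥bis P4·P1 via (16.05,17.08): [(7.4786, 24.8055) (0, 31.546) (0, 0) (26.1554, 0)]  |A|=442.3581
4. ⊥bis P4·P2 via (15.525,28.35): [(7.4786, 24.8055) (0, 31.546) (0, 0) (26.1554, 0)]  |A|=442.3581
5. ⊥bis P4·P3 via (4.565,17.545): [(13.3809, 16.9663) (0, 17.8446) (0, 0) (26.1554, 0)]  |A|=341.2696
6. ⊥bis P4·P5 via (4.425,5.975): [(0, 7.2901) (0, 0) (24.5296, 0)]  |A|=89.4114
7. ⊥bis P4·P6 via (10.58,29.715): [(0, 7.2901) (0, 0) (24.5296, 0)]  |A|=89.4114
8. ⊥bis P4·P7 via (20.965,18.35): [(0, 7.2901) (0, 0) (24.5296, 0)]  |A|=89.4114
9. ⊥bis P4·P8 via (9.675,7.105): [(11.7581, 3.7956) (0, 7.2901) (0, 0) (14.1472, 0)]  |A|=69.7076
10. canonical 4-gon: [(11.7581, 3.7956) (0, 7.2901) (0, 0) (14.1472, 0)]
11. shoelace: 69.7076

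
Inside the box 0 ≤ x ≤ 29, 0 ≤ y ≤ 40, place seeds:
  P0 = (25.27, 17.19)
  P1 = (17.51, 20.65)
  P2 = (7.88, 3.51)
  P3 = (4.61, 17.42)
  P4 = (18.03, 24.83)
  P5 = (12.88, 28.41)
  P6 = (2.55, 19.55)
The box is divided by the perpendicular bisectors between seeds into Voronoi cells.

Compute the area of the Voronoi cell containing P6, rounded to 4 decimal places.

1. box [0,29]×[0,40]: [(0, 0) (29, 0) (29, 40) (0, 40)]
2. ⊥bis P6·P0 via (13.91,18.37): [(0, 0) (12.0018, 0) (16.1568, 40) (0, 40)]  |A|=563.1725
3. ⊥bis P6·P1 via (10.03,20.1): [(0, 0) (11.5079, 0) (8.5668, 40) (0, 40)]  |A|=401.4941
4. ⊥bis P6·P2 via (5.215,11.53): [(0, 9.7971) (10.5303, 13.2962) (8.5668, 40) (0, 40)]  |A|=273.405
5. ⊥bis P6·P3 via (3.58,18.485): [(0, 15.0227) (9.7126, 24.4161) (8.5668, 40) (0, 40)]  |A|=188.0498
6. ⊥bis P6·P4 via (10.29,22.19): [(0, 15.0227) (9.5758, 24.2838) (4.2153, 40) (0, 40)]  |A|=152.7136
7. ⊥bis P6·P5 via (7.715,23.98): [(0, 32.975) (0, 15.0227) (8.4163, 23.1624)]  |A|=75.5462
8. canonical 3-gon: [(0, 32.975) (0, 15.0227) (8.4163, 23.1624)]
9. shoelace: 75.5462

Area of P6's cell: 75.5462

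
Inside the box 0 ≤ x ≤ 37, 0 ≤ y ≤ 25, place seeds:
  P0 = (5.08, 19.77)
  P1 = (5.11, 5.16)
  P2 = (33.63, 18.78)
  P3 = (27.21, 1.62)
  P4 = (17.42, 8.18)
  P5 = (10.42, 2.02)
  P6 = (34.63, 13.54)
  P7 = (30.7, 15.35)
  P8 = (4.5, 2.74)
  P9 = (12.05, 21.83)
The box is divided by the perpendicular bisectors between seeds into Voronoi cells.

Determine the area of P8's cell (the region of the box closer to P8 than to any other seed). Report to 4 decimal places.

Area of P8's cell: 31.1919

1. box [0,37]×[0,25]: [(0, 0) (37, 0) (37, 25) (0, 25)]
2. ⊥bis P8·P0 via (4.79,11.255): [(0, 11.4181) (0, 0) (37, 0) (37, 10.158)]  |A|=399.1586
3. ⊥bis P8·P1 via (4.805,3.95): [(0, 5.1612) (0, 0) (20.4755, 0)]  |A|=52.8388
4. ⊥bis P8·P2 via (19.065,10.76): [(0, 5.1612) (0, 0) (20.4755, 0)]  |A|=52.8388
5. ⊥bis P8·P3 via (15.855,2.18): [(15.8055, 1.1771) (0, 5.1612) (0, 0) (15.7475, 0)]  |A|=50.0561
6. ⊥bis P8·P4 via (10.96,5.46): [(12.4021, 2.035) (0, 5.1612) (0, 0) (13.2589, 0)]  |A|=45.4959
7. ⊥bis P8·P5 via (7.46,2.38): [(7.5663, 3.254) (0, 5.1612) (0, 0) (7.1705, 0)]  |A|=31.1919
8. ⊥bis P8·P6 via (19.565,8.14): [(7.5663, 3.254) (0, 5.1612) (0, 0) (7.1705, 0)]  |A|=31.1919
9. ⊥bis P8·P7 via (17.6,9.045): [(7.5663, 3.254) (0, 5.1612) (0, 0) (7.1705, 0)]  |A|=31.1919
10. ⊥bis P8·P9 via (8.275,12.285): [(7.5663, 3.254) (0, 5.1612) (0, 0) (7.1705, 0)]  |A|=31.1919
11. canonical 4-gon: [(7.5663, 3.254) (0, 5.1612) (0, 0) (7.1705, 0)]
12. shoelace: 31.1919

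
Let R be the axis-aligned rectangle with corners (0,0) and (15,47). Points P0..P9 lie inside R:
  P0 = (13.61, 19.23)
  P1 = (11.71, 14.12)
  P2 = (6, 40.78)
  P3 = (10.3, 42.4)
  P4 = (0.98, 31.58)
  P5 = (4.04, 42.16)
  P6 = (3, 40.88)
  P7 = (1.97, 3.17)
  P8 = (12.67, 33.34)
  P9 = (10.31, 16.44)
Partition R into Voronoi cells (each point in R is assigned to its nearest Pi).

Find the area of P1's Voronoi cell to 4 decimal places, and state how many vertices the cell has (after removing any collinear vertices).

Area of P1's cell: 87.1759 (4 vertices)

1. box [0,15]×[0,47]: [(0, 0) (15, 0) (15, 47) (0, 47)]
2. ⊥bis P1·P0 via (12.66,16.675): [(0, 21.3822) (0, 0) (15, 0) (15, 15.8049)]  |A|=278.9039
3. ⊥bis P1·P2 via (8.855,27.45): [(0, 21.3822) (0, 0) (15, 0) (15, 15.8049)]  |A|=278.9039
4. ⊥bis P1·P3 via (11.005,28.26): [(0, 21.3822) (0, 0) (15, 0) (15, 15.8049)]  |A|=278.9039
5. ⊥bis P1·P4 via (6.345,22.85): [(2.4652, 20.4656) (0, 18.9507) (0, 0) (15, 0) (15, 15.8049)]  |A|=275.9068
6. ⊥bis P1·P5 via (7.875,28.14): [(2.4652, 20.4656) (0, 18.9507) (0, 0) (15, 0) (15, 15.8049)]  |A|=275.9068
7. ⊥bis P1·P6 via (7.355,27.5): [(2.4652, 20.4656) (0, 18.9507) (0, 0) (15, 0) (15, 15.8049)]  |A|=275.9068
8. ⊥bis P1·P7 via (6.84,8.645): [(2.4652, 20.4656) (0, 18.9507) (0, 14.7292) (15, 1.3867) (15, 15.8049)]  |A|=155.0378
9. ⊥bis P1·P8 via (12.19,23.73): [(2.4652, 20.4656) (0, 18.9507) (0, 14.7292) (15, 1.3867) (15, 15.8049)]  |A|=155.0378
10. ⊥bis P1·P9 via (11.01,15.28): [(13.0694, 16.5228) (4.0813, 11.0989) (15, 1.3867) (15, 15.8049)]  |A|=87.1759
11. canonical 4-gon: [(13.0694, 16.5228) (4.0813, 11.0989) (15, 1.3867) (15, 15.8049)]
12. shoelace: 87.1759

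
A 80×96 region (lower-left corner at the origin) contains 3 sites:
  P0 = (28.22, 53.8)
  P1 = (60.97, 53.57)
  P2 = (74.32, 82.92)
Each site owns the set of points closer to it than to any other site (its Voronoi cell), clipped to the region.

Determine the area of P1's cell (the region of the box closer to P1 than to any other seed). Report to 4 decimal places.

1. box [0,80]×[0,96]: [(0, 0) (80, 0) (80, 96) (0, 96)]
2. ⊥bis P1·P0 via (44.595,53.685): [(44.218, 0) (80, 0) (80, 96) (44.8922, 96)]  |A|=3402.7128
3. ⊥bis P1·P2 via (67.645,68.245): [(44.7703, 78.6497) (44.218, 0) (80, 0) (80, 62.6253)]  |A|=2510.256
4. canonical 4-gon: [(44.7703, 78.6497) (44.218, 0) (80, 0) (80, 62.6253)]
5. shoelace: 2510.256

Area of P1's cell: 2510.2560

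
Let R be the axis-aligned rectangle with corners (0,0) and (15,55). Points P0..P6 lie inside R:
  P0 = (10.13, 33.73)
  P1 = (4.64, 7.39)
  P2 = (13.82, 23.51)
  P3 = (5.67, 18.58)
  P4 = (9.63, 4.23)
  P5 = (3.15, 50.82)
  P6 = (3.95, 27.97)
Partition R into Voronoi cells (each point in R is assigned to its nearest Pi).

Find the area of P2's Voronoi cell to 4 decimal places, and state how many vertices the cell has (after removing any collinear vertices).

Area of P2's cell: 68.7859 (5 vertices)

1. box [0,15]×[0,55]: [(0, 0) (15, 0) (15, 55) (0, 55)]
2. ⊥bis P2·P0 via (11.975,28.62): [(0, 24.2963) (0, 0) (15, 0) (15, 29.7122)]  |A|=405.0641
3. ⊥bis P2·P1 via (9.23,15.45): [(0, 24.2963) (0, 20.7063) (15, 12.1641) (15, 29.7122)]  |A|=158.5361
4. ⊥bis P2·P3 via (9.745,21.045): [(6.3839, 26.6013) (15, 12.3577) (15, 29.7122)]  |A|=74.7635
5. ⊥bis P2·P4 via (11.725,13.87): [(6.3839, 26.6013) (14.4425, 13.2794) (15, 13.1583) (15, 29.7122)]  |A|=74.5404
6. ⊥bis P2·P5 via (8.485,37.165): [(6.3839, 26.6013) (14.4425, 13.2794) (15, 13.1583) (15, 29.7122)]  |A|=74.5404
7. ⊥bis P2·P6 via (8.885,25.74): [(9.8377, 27.8483) (8.0383, 23.8663) (14.4425, 13.2794) (15, 13.1583) (15, 29.7122)]  |A|=68.7859
8. canonical 5-gon: [(9.8377, 27.8483) (8.0383, 23.8663) (14.4425, 13.2794) (15, 13.1583) (15, 29.7122)]
9. shoelace: 68.7859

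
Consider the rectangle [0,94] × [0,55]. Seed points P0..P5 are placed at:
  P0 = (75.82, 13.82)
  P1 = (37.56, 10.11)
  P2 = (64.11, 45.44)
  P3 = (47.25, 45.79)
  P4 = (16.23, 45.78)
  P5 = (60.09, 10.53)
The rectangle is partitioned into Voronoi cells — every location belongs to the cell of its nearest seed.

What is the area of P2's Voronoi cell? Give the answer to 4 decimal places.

Area of P2's cell: 885.2374

1. box [0,94]×[0,55]: [(0, 0) (94, 0) (94, 55) (0, 55)]
2. ⊥bis P2·P0 via (69.965,29.63): [(0, 3.7195) (94, 38.531) (94, 55) (0, 55)]  |A|=3184.2264
3. ⊥bis P2·P1 via (50.835,27.775): [(55.4966, 24.2719) (94, 38.531) (94, 55) (14.6068, 55)]  |A|=1536.8592
4. ⊥bis P2·P3 via (55.68,45.615): [(55.2409, 24.464) (55.4966, 24.2719) (94, 38.531) (94, 55) (55.8748, 55)]  |A|=906.7789
5. ⊥bis P2·P4 via (40.17,45.61): [(55.2409, 24.464) (55.4966, 24.2719) (94, 38.531) (94, 55) (55.8748, 55)]  |A|=906.7789
6. ⊥bis P2·P5 via (62.1,27.985): [(55.3302, 28.7646) (64.7112, 27.6843) (94, 38.531) (94, 55) (55.8748, 55)]  |A|=885.2374
7. canonical 5-gon: [(55.3302, 28.7646) (64.7112, 27.6843) (94, 38.531) (94, 55) (55.8748, 55)]
8. shoelace: 885.2374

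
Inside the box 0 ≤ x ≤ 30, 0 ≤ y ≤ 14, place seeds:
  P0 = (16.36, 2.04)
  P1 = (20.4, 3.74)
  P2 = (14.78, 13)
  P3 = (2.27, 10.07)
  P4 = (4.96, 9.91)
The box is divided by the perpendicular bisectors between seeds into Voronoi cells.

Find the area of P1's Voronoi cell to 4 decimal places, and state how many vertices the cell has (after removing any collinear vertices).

Area of P1's cell: 145.0199 (5 vertices)

1. box [0,30]×[0,14]: [(0, 0) (30, 0) (30, 14) (0, 14)]
2. ⊥bis P1·P0 via (18.38,2.89): [(19.5961, 0) (30, 0) (30, 14) (13.705, 14)]  |A|=186.8924
3. ⊥bis P1·P2 via (17.59,8.37): [(16.3824, 7.6371) (19.5961, 0) (30, 0) (30, 14) (26.8665, 14)]  |A|=145.0199
4. ⊥bis P1·P3 via (11.335,6.905): [(16.3824, 7.6371) (19.5961, 0) (30, 0) (30, 14) (26.8665, 14)]  |A|=145.0199
5. ⊥bis P1·P4 via (12.68,6.825): [(16.3824, 7.6371) (19.5961, 0) (30, 0) (30, 14) (26.8665, 14)]  |A|=145.0199
6. canonical 5-gon: [(16.3824, 7.6371) (19.5961, 0) (30, 0) (30, 14) (26.8665, 14)]
7. shoelace: 145.0199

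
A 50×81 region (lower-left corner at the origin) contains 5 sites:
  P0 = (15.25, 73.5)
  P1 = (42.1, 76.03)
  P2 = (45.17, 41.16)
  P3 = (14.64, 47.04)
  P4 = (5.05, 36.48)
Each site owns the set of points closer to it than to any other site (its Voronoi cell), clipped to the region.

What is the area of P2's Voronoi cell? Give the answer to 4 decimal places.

1. box [0,50]×[0,81]: [(0, 0) (50, 0) (50, 81) (0, 81)]
2. ⊥bis P2·P0 via (30.21,57.33): [(0, 29.3806) (0, 0) (50, 0) (50, 75.6391)]  |A|=2625.4932
3. ⊥bis P2·P1 via (43.635,58.595): [(30.3092, 57.4218) (0, 29.3806) (0, 0) (50, 0) (50, 59.1554)]  |A|=2463.2043
4. ⊥bis P2·P3 via (29.905,44.1): [(32.508, 57.6154) (21.4115, 0) (50, 0) (50, 59.1554)]  |A|=1340.9421
5. ⊥bis P2·P4 via (25.11,38.82): [(32.508, 57.6154) (26.5351, 26.603) (29.6384, 0) (50, 0) (50, 59.1554)]  |A|=1231.512
6. canonical 5-gon: [(32.508, 57.6154) (26.5351, 26.603) (29.6384, 0) (50, 0) (50, 59.1554)]
7. shoelace: 1231.512

Area of P2's cell: 1231.5120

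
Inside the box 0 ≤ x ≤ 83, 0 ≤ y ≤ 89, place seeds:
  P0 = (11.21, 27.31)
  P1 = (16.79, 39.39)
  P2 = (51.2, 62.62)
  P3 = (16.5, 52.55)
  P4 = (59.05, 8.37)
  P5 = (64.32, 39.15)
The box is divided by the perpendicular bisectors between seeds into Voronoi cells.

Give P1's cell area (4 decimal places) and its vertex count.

1. box [0,83]×[0,89]: [(0, 0) (83, 0) (83, 89) (0, 89)]
2. ⊥bis P1·P0 via (14,33.35): [(0, 39.8169) (83, 1.4775) (83, 89) (0, 89)]  |A|=5673.2836
3. ⊥bis P1·P2 via (33.995,51.005): [(0, 39.8169) (60.3755, 11.9282) (8.3448, 89) (0, 89)]  |A|=1806.3024
4. ⊥bis P1·P3 via (16.645,45.97): [(0, 45.6032) (0, 39.8169) (60.3755, 11.9282) (37.0899, 46.4205)]  |A|=823.8517
5. ⊥bis P1·P4 via (37.92,23.88): [(0, 45.6032) (0, 39.8169) (37.0544, 22.7007) (45.4143, 34.0899) (37.0899, 46.4205)]  |A|=646.0187
6. ⊥bis P1·P5 via (40.555,39.27): [(0, 45.6032) (0, 39.8169) (37.0544, 22.7007) (40.495, 27.388) (40.5651, 41.2729) (37.0899, 46.4205)]  |A|=612.1017
7. canonical 6-gon: [(0, 45.6032) (0, 39.8169) (37.0544, 22.7007) (40.495, 27.388) (40.5651, 41.2729) (37.0899, 46.4205)]
8. shoelace: 612.1017

Area of P1's cell: 612.1017 (6 vertices)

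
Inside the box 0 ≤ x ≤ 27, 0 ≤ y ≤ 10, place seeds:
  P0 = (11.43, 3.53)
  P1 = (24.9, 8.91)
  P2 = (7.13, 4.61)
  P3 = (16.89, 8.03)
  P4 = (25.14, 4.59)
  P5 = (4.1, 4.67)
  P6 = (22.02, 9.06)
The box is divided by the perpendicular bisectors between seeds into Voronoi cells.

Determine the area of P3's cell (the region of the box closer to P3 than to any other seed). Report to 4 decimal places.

Area of P3's cell: 47.4692

1. box [0,27]×[0,10]: [(0, 0) (27, 0) (27, 10) (0, 10)]
2. ⊥bis P3·P0 via (14.16,5.78): [(18.9237, 0) (27, 0) (27, 10) (10.682, 10)]  |A|=121.9714
3. ⊥bis P3·P1 via (20.895,8.47): [(18.9237, 0) (21.8255, 0) (20.7269, 10) (10.682, 10)]  |A|=64.7337
4. ⊥bis P3·P2 via (12.01,6.32): [(10.749, 9.9187) (18.9237, 0) (21.8255, 0) (20.7269, 10) (10.7205, 10)]  |A|=64.7321
5. ⊥bis P3·P4 via (21.015,6.31): [(10.749, 9.9187) (18.5653, 0.4349) (21.1078, 6.5327) (20.7269, 10) (10.7205, 10)]  |A|=53.608
6. ⊥bis P3·P5 via (10.495,6.35): [(10.749, 9.9187) (18.5653, 0.4349) (21.1078, 6.5327) (20.7269, 10) (10.7205, 10)]  |A|=53.608
7. ⊥bis P3·P6 via (19.455,8.545): [(10.749, 9.9187) (18.5653, 0.4349) (20.2649, 4.5111) (19.1629, 10) (10.7205, 10)]  |A|=47.4692
8. canonical 5-gon: [(10.749, 9.9187) (18.5653, 0.4349) (20.2649, 4.5111) (19.1629, 10) (10.7205, 10)]
9. shoelace: 47.4692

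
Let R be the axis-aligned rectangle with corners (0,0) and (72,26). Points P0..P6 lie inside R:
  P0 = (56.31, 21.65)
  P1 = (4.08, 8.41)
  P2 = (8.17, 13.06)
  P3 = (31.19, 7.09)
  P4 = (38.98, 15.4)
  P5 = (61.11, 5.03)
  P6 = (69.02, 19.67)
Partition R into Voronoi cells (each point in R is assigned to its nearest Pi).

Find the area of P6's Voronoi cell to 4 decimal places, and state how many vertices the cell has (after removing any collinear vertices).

Area of P6's cell: 140.1720 (4 vertices)

1. box [0,72]×[0,26]: [(0, 0) (72, 0) (72, 26) (0, 26)]
2. ⊥bis P6·P0 via (62.665,20.66): [(59.4465, 0) (72, 0) (72, 26) (63.4969, 26)]  |A|=273.7357
3. ⊥bis P6·P1 via (36.55,14.04): [(59.4465, 0) (72, 0) (72, 26) (63.4969, 26)]  |A|=273.7357
4. ⊥bis P6·P2 via (38.595,16.365): [(59.4465, 0) (72, 0) (72, 26) (63.4969, 26)]  |A|=273.7357
5. ⊥bis P6·P3 via (50.105,13.38): [(59.4465, 0) (72, 0) (72, 26) (63.4969, 26)]  |A|=273.7357
6. ⊥bis P6·P4 via (54,17.535): [(59.4465, 0) (72, 0) (72, 26) (63.4969, 26)]  |A|=273.7357
7. ⊥bis P6·P5 via (65.065,12.35): [(61.6573, 14.1912) (72, 8.603) (72, 26) (63.4969, 26)]  |A|=140.172
8. canonical 4-gon: [(61.6573, 14.1912) (72, 8.603) (72, 26) (63.4969, 26)]
9. shoelace: 140.172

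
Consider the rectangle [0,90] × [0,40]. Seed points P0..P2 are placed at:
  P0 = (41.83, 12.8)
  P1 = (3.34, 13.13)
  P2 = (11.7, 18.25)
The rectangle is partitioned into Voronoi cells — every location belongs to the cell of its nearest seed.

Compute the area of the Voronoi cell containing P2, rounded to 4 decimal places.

Area of P2's cell: 863.4371

1. box [0,90]×[0,40]: [(0, 0) (90, 0) (90, 40) (0, 40)]
2. ⊥bis P2·P0 via (26.765,15.525): [(0, 0) (23.9568, 0) (31.1921, 40) (0, 40)]  |A|=1102.978
3. ⊥bis P2·P1 via (7.52,15.69): [(0, 27.9688) (17.1292, 0) (23.9568, 0) (31.1921, 40) (0, 40)]  |A|=863.4371
4. canonical 5-gon: [(0, 27.9688) (17.1292, 0) (23.9568, 0) (31.1921, 40) (0, 40)]
5. shoelace: 863.4371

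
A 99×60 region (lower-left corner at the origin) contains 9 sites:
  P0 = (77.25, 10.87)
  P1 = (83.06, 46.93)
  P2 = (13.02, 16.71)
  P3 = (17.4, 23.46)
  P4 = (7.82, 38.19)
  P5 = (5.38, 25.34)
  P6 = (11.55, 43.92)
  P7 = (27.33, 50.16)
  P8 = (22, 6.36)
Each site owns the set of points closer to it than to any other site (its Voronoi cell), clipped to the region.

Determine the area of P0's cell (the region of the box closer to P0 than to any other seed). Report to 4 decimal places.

1. box [0,99]×[0,60]: [(0, 0) (99, 0) (99, 60) (0, 60)]
2. ⊥bis P0·P1 via (80.155,28.9): [(0, 41.8146) (0, 0) (99, 0) (99, 25.8637)]  |A|=3350.0753
3. ⊥bis P0·P2 via (45.135,13.79): [(46.9946, 34.2428) (43.8812, 0) (99, 0) (99, 25.8637)]  |A|=1616.2371
4. ⊥bis P0·P3 via (47.325,17.165): [(50.7889, 33.6315) (44.0083, 1.3981) (43.8812, 0) (99, 0) (99, 25.8637)]  |A|=1553.0139
5. ⊥bis P0·P4 via (42.535,24.53): [(50.7889, 33.6315) (44.0083, 1.3981) (43.8812, 0) (99, 0) (99, 25.8637)]  |A|=1553.0139
6. ⊥bis P0·P5 via (41.315,18.105): [(50.7889, 33.6315) (44.0083, 1.3981) (43.8812, 0) (99, 0) (99, 25.8637)]  |A|=1553.0139
7. ⊥bis P0·P6 via (44.4,27.395): [(50.7889, 33.6315) (44.0083, 1.3981) (43.8812, 0) (99, 0) (99, 25.8637)]  |A|=1553.0139
8. ⊥bis P0·P7 via (52.29,30.515): [(54.2979, 33.0661) (49.3466, 26.7753) (44.0083, 1.3981) (43.8812, 0) (99, 0) (99, 25.8637)]  |A|=1540.577
9. ⊥bis P0·P8 via (49.625,8.615): [(54.2979, 33.0661) (49.3466, 26.7753) (48.4792, 22.6518) (50.3282, 0) (99, 0) (99, 25.8637)]  |A|=1465.7837
10. canonical 6-gon: [(54.2979, 33.0661) (49.3466, 26.7753) (48.4792, 22.6518) (50.3282, 0) (99, 0) (99, 25.8637)]
11. shoelace: 1465.7837

Area of P0's cell: 1465.7837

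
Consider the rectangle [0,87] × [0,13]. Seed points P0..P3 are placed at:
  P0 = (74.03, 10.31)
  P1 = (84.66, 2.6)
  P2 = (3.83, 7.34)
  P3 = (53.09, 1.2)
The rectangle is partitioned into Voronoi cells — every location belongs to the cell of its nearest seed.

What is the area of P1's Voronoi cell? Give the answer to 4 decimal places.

Area of P1's cell: 99.0907

1. box [0,87]×[0,13]: [(0, 0) (87, 0) (87, 13) (0, 13)]
2. ⊥bis P1·P0 via (79.345,6.455): [(74.6632, 0) (87, 0) (87, 13) (84.0921, 13)]  |A|=99.0907
3. ⊥bis P1·P2 via (44.245,4.97): [(74.6632, 0) (87, 0) (87, 13) (84.0921, 13)]  |A|=99.0907
4. ⊥bis P1·P3 via (68.875,1.9): [(74.6632, 0) (87, 0) (87, 13) (84.0921, 13)]  |A|=99.0907
5. canonical 4-gon: [(74.6632, 0) (87, 0) (87, 13) (84.0921, 13)]
6. shoelace: 99.0907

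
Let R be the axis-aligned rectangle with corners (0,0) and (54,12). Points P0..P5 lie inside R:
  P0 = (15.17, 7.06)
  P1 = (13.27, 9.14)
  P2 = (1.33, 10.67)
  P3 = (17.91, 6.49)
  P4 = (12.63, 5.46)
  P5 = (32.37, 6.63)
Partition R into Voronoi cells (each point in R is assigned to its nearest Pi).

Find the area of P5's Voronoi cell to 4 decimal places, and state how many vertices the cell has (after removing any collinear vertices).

Area of P5's cell: 346.2549 (4 vertices)

1. box [0,54]×[0,12]: [(0, 0) (54, 0) (54, 12) (0, 12)]
2. ⊥bis P5·P0 via (23.77,6.845): [(23.5989, 0) (54, 0) (54, 12) (23.8989, 12)]  |A|=363.0135
3. ⊥bis P5·P1 via (22.82,7.885): [(23.5989, 0) (54, 0) (54, 12) (23.8989, 12)]  |A|=363.0135
4. ⊥bis P5·P2 via (16.85,8.65): [(23.5989, 0) (54, 0) (54, 12) (23.8989, 12)]  |A|=363.0135
5. ⊥bis P5·P3 via (25.14,6.56): [(25.2035, 0) (54, 0) (54, 12) (25.0873, 12)]  |A|=346.2549
6. ⊥bis P5·P4 via (22.5,6.045): [(25.2035, 0) (54, 0) (54, 12) (25.0873, 12)]  |A|=346.2549
7. canonical 4-gon: [(25.2035, 0) (54, 0) (54, 12) (25.0873, 12)]
8. shoelace: 346.2549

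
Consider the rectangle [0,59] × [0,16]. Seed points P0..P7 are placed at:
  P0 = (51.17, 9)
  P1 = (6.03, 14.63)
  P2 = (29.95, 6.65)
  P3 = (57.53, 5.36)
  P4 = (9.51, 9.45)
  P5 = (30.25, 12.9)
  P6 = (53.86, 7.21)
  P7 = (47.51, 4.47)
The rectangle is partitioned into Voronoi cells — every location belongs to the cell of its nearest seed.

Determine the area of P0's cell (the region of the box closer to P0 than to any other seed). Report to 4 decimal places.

Area of P0's cell: 98.9853

1. box [0,59]×[0,16]: [(0, 0) (59, 0) (59, 16) (0, 16)]
2. ⊥bis P0·P1 via (28.6,11.815): [(27.1264, 0) (59, 0) (59, 16) (29.122, 16)]  |A|=494.0131
3. ⊥bis P0·P2 via (40.56,7.825): [(41.4266, 0) (59, 0) (59, 16) (39.6547, 16)]  |A|=295.3501
4. ⊥bis P0·P3 via (54.35,7.18): [(41.4266, 0) (50.2407, 0) (59, 15.3047) (59, 16) (39.6547, 16)]  |A|=228.3207
5. ⊥bis P0·P4 via (30.34,9.225): [(41.4266, 0) (50.2407, 0) (59, 15.3047) (59, 16) (39.6547, 16)]  |A|=228.3207
6. ⊥bis P0·P5 via (40.71,10.95): [(40.3988, 9.2807) (41.4266, 0) (50.2407, 0) (59, 15.3047) (59, 16) (41.6514, 16)]  |A|=221.6122
7. ⊥bis P0·P6 via (52.515,8.105): [(40.3988, 9.2807) (41.4266, 0) (47.1217, 0) (57.7686, 16) (41.6514, 16)]  |A|=183.7636
8. ⊥bis P0·P7 via (49.34,6.735): [(41.1568, 13.3466) (50.812, 5.5457) (57.7686, 16) (41.6514, 16)]  |A|=98.9853
9. canonical 4-gon: [(41.1568, 13.3466) (50.812, 5.5457) (57.7686, 16) (41.6514, 16)]
10. shoelace: 98.9853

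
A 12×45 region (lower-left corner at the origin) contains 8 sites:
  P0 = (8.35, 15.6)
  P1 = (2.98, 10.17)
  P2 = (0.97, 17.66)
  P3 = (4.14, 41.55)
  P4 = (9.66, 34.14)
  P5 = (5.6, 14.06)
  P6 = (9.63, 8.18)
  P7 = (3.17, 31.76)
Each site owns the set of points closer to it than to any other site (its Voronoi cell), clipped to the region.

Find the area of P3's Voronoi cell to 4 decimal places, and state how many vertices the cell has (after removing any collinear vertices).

1. box [0,12]×[0,45]: [(0, 0) (12, 0) (12, 45) (0, 45)]
2. ⊥bis P3·P0 via (6.245,28.575): [(0, 27.5618) (12, 29.5087) (12, 45) (0, 45)]  |A|=197.577
3. ⊥bis P3·P1 via (3.56,25.86): [(0, 27.5618) (12, 29.5087) (12, 45) (0, 45)]  |A|=197.577
4. ⊥bis P3·P2 via (2.555,29.605): [(0, 29.944) (8.0772, 28.8722) (12, 29.5087) (12, 45) (0, 45)]  |A|=187.9563
5. ⊥bis P3·P4 via (6.9,37.845): [(0, 32.7049) (12, 41.6442) (12, 45) (0, 45)]  |A|=93.9053
6. ⊥bis P3·P5 via (4.87,27.805): [(0, 32.7049) (12, 41.6442) (12, 45) (0, 45)]  |A|=93.9053
7. ⊥bis P3·P6 via (6.885,24.865): [(0, 32.7049) (12, 41.6442) (12, 45) (0, 45)]  |A|=93.9053
8. ⊥bis P3·P7 via (3.655,36.655): [(0, 37.0171) (5.1091, 36.5109) (12, 41.6442) (12, 45) (0, 45)]  |A|=82.8895
9. canonical 5-gon: [(0, 37.0171) (5.1091, 36.5109) (12, 41.6442) (12, 45) (0, 45)]
10. shoelace: 82.8895

Area of P3's cell: 82.8895 (5 vertices)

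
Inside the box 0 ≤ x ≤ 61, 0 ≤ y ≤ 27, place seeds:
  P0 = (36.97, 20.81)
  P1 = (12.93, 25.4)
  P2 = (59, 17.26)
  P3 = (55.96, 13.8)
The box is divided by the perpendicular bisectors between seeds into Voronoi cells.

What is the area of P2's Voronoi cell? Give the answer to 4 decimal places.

1. box [0,61]×[0,27]: [(0, 0) (61, 0) (61, 27) (0, 27)]
2. ⊥bis P2·P0 via (47.985,19.035): [(44.9176, 0) (61, 0) (61, 27) (49.2685, 27)]  |A|=375.4871
3. ⊥bis P2·P1 via (35.965,21.33): [(44.9176, 0) (61, 0) (61, 27) (49.2685, 27)]  |A|=375.4871
4. ⊥bis P2·P3 via (57.48,15.53): [(48.6678, 23.2725) (61, 12.4373) (61, 27) (49.2685, 27)]  |A|=111.6596
5. canonical 4-gon: [(48.6678, 23.2725) (61, 12.4373) (61, 27) (49.2685, 27)]
6. shoelace: 111.6596

Area of P2's cell: 111.6596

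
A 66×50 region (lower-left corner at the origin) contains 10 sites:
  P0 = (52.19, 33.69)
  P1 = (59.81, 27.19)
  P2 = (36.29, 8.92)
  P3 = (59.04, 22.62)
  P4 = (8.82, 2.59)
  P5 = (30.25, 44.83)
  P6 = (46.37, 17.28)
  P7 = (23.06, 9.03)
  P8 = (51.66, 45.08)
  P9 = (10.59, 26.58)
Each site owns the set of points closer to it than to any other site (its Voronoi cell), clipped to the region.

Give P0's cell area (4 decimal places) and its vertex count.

1. box [0,66]×[0,50]: [(0, 0) (66, 0) (66, 50) (0, 50)]
2. ⊥bis P0·P1 via (56,30.44): [(0, 0) (30.0341, 0) (66, 42.1631) (66, 50) (0, 50)]  |A|=2541.7839
3. ⊥bis P0·P2 via (44.24,21.305): [(0, 49.7029) (46.8038, 19.6593) (66, 42.1631) (66, 50) (0, 50)]  |A|=1083.4165
4. ⊥bis P0·P3 via (55.615,28.155): [(0, 49.7029) (44.3897, 21.2089) (52.3023, 26.1051) (66, 42.1631) (66, 50) (0, 50)]  |A|=1071.3756
5. ⊥bis P0·P4 via (30.505,18.14): [(14.5854, 40.3405) (44.3897, 21.2089) (52.3023, 26.1051) (66, 42.1631) (66, 50) (7.6587, 50)]  |A|=1032.2195
6. ⊥bis P0·P5 via (41.22,39.26): [(35.0867, 27.1806) (44.3897, 21.2089) (52.3023, 26.1051) (66, 42.1631) (66, 50) (46.6732, 50)]  |A|=533.6353
7. ⊥bis P0·P6 via (49.28,25.485): [(36.523, 30.0094) (50.5641, 25.0296) (52.3023, 26.1051) (66, 42.1631) (66, 50) (46.6732, 50)]  |A|=473.9912
8. ⊥bis P0·P7 via (37.625,21.36): [(36.523, 30.0094) (50.5641, 25.0296) (52.3023, 26.1051) (66, 42.1631) (66, 50) (46.6732, 50)]  |A|=473.9912
9. ⊥bis P0·P8 via (51.925,39.385): [(41.026, 38.8778) (36.523, 30.0094) (50.5641, 25.0296) (52.3023, 26.1051) (64.1141, 39.9522)]  |A|=244.144
10. ⊥bis P0·P9 via (31.39,30.135): [(41.026, 38.8778) (36.523, 30.0094) (50.5641, 25.0296) (52.3023, 26.1051) (64.1141, 39.9522)]  |A|=244.144
11. canonical 5-gon: [(41.026, 38.8778) (36.523, 30.0094) (50.5641, 25.0296) (52.3023, 26.1051) (64.1141, 39.9522)]
12. shoelace: 244.144

Area of P0's cell: 244.1440 (5 vertices)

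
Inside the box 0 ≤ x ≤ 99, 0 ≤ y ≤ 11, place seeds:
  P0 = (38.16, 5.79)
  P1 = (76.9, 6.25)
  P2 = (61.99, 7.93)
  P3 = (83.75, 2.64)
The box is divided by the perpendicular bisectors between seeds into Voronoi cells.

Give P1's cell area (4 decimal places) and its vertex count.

Area of P1's cell: 127.7666 (4 vertices)

1. box [0,99]×[0,11]: [(0, 0) (99, 0) (99, 11) (0, 11)]
2. ⊥bis P1·P0 via (57.53,6.02): [(57.6015, 0) (99, 0) (99, 11) (57.4709, 11)]  |A|=456.1021
3. ⊥bis P1·P2 via (69.445,7.09): [(68.6461, 0) (99, 0) (99, 11) (69.8856, 11)]  |A|=327.0757
4. ⊥bis P1·P3 via (80.325,4.445): [(68.6461, 0) (77.9825, 0) (83.7795, 11) (69.8856, 11)]  |A|=127.7666
5. canonical 4-gon: [(68.6461, 0) (77.9825, 0) (83.7795, 11) (69.8856, 11)]
6. shoelace: 127.7666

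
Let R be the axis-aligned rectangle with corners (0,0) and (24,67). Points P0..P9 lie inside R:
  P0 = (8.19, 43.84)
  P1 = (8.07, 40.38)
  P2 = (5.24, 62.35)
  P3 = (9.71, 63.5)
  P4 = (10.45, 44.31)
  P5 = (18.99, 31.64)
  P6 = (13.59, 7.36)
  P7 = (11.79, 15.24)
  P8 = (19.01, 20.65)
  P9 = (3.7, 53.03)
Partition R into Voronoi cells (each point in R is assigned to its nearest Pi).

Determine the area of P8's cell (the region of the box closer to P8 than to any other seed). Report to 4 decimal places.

Area of P8's cell: 134.5694

1. box [0,24]×[0,67]: [(0, 0) (24, 0) (24, 67) (0, 67)]
2. ⊥bis P8·P0 via (13.6,32.245): [(0, 25.8995) (0, 0) (24, 0) (24, 37.0974)]  |A|=755.9633
3. ⊥bis P8·P1 via (13.54,30.515): [(0, 23.0073) (0, 0) (24, 0) (24, 36.3149)]  |A|=711.8662
4. ⊥bis P8·P2 via (12.125,41.5): [(0, 23.0073) (0, 0) (24, 0) (24, 36.3149)]  |A|=711.8662
5. ⊥bis P8·P3 via (14.36,42.075): [(0, 23.0073) (0, 0) (24, 0) (24, 36.3149)]  |A|=711.8662
6. ⊥bis P8·P4 via (14.73,32.48): [(21.5033, 34.9305) (0, 23.0073) (0, 0) (24, 0) (24, 35.8338)]  |A|=711.2656
7. ⊥bis P8·P5 via (19,26.145): [(5.6149, 26.1206) (0, 23.0073) (0, 0) (24, 0) (24, 26.1541)]  |A|=618.4623
8. ⊥bis P8·P6 via (16.3,14.005): [(5.6149, 26.1206) (0, 23.0073) (0, 20.6526) (24, 10.8647) (24, 26.1541)]  |A|=240.2547
9. ⊥bis P8·P7 via (15.4,17.945): [(9.2689, 26.1273) (19.2554, 12.7997) (24, 10.8647) (24, 26.1541)]  |A|=134.5694
10. ⊥bis P8·P9 via (11.355,36.84): [(9.2689, 26.1273) (19.2554, 12.7997) (24, 10.8647) (24, 26.1541)]  |A|=134.5694
11. canonical 4-gon: [(9.2689, 26.1273) (19.2554, 12.7997) (24, 10.8647) (24, 26.1541)]
12. shoelace: 134.5694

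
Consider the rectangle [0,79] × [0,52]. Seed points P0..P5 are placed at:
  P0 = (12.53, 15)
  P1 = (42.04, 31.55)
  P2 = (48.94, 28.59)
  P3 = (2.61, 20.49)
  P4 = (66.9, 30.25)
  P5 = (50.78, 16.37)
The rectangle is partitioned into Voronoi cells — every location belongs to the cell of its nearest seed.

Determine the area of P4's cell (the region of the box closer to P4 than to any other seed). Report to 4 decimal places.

Area of P4's cell: 862.5436

1. box [0,79]×[0,52]: [(0, 0) (79, 0) (79, 52) (0, 52)]
2. ⊥bis P4·P0 via (39.715,22.625): [(46.061, 0) (79, 0) (79, 52) (31.4757, 52)]  |A|=2092.0452
3. ⊥bis P4·P1 via (54.47,30.9): [(52.8542, 0) (79, 0) (79, 52) (55.5734, 52)]  |A|=1288.8842
4. ⊥bis P4·P2 via (57.92,29.42): [(60.6392, 0) (79, 0) (79, 52) (55.833, 52)]  |A|=1079.7227
5. ⊥bis P4·P3 via (34.755,25.37): [(60.6392, 0) (79, 0) (79, 52) (55.833, 52)]  |A|=1079.7227
6. ⊥bis P4·P5 via (58.84,23.31): [(58.442, 23.7722) (78.9109, 0) (79, 0) (79, 52) (55.833, 52)]  |A|=862.5436
7. canonical 5-gon: [(58.442, 23.7722) (78.9109, 0) (79, 0) (79, 52) (55.833, 52)]
8. shoelace: 862.5436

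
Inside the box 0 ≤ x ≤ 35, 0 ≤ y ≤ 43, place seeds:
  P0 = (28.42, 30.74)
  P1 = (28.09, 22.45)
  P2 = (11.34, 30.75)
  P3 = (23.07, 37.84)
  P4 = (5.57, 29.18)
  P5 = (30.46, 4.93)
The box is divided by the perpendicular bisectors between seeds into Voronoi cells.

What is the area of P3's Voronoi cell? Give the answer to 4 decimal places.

Area of P3's cell: 164.4899

1. box [0,35]×[0,43]: [(0, 0) (35, 0) (35, 43) (0, 43)]
2. ⊥bis P3·P0 via (25.745,34.29): [(0, 14.8906) (35, 41.2638) (35, 43) (0, 43)]  |A|=522.2974
3. ⊥bis P3·P1 via (25.58,30.145): [(0, 21.8012) (16.1713, 27.076) (35, 41.2638) (35, 43) (0, 43)]  |A|=466.4209
4. ⊥bis P3·P2 via (17.205,34.295): [(19.8795, 29.8702) (35, 41.2638) (35, 43) (11.9434, 43)]  |A|=164.4899
5. ⊥bis P3·P4 via (14.32,33.51): [(19.8795, 29.8702) (35, 41.2638) (35, 43) (11.9434, 43)]  |A|=164.4899
6. ⊥bis P3·P5 via (26.765,21.385): [(19.8795, 29.8702) (35, 41.2638) (35, 43) (11.9434, 43)]  |A|=164.4899
7. canonical 4-gon: [(19.8795, 29.8702) (35, 41.2638) (35, 43) (11.9434, 43)]
8. shoelace: 164.4899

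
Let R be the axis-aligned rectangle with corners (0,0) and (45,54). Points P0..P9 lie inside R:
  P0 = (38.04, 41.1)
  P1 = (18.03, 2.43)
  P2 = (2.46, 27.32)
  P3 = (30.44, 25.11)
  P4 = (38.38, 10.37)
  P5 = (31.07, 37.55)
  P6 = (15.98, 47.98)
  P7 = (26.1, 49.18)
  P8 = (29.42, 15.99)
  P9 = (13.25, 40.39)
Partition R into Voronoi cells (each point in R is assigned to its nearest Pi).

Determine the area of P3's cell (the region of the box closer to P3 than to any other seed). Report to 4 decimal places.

1. box [0,45]×[0,54]: [(0, 0) (45, 0) (45, 54) (0, 54)]
2. ⊥bis P3·P0 via (34.24,33.105): [(0, 49.3792) (0, 0) (45, 0) (45, 27.9908)]  |A|=1740.8244
3. ⊥bis P3·P1 via (24.235,13.77): [(0, 49.3792) (0, 27.0309) (45, 2.4078) (45, 27.9908)]  |A|=1078.4535
4. ⊥bis P3·P2 via (16.45,26.215): [(17.6182, 41.0053) (15.8303, 18.3689) (45, 2.4078) (45, 27.9908)]  |A|=694.6711
5. ⊥bis P3·P4 via (34.41,17.74): [(17.6182, 41.0053) (15.8303, 18.3689) (25.6265, 13.0086) (45, 23.4445) (45, 27.9908)]  |A|=490.8942
6. ⊥bis P3·P5 via (30.755,31.33): [(38.8355, 30.9208) (16.9094, 32.0312) (15.8303, 18.3689) (25.6265, 13.0086) (45, 23.4445) (45, 27.9908)]  |A|=392.1172
7. ⊥bis P3·P6 via (23.21,36.545): [(38.8355, 30.9208) (16.9094, 32.0312) (15.8303, 18.3689) (25.6265, 13.0086) (45, 23.4445) (45, 27.9908)]  |A|=392.1172
8. ⊥bis P3·P7 via (28.27,37.145): [(38.8355, 30.9208) (16.9094, 32.0312) (15.8303, 18.3689) (25.6265, 13.0086) (45, 23.4445) (45, 27.9908)]  |A|=392.1172
9. ⊥bis P3·P8 via (29.93,20.55): [(38.8355, 30.9208) (16.9094, 32.0312) (16.1245, 22.094) (37.9594, 19.652) (45, 23.4445) (45, 27.9908)]  |A|=285.4947
10. ⊥bis P3·P9 via (21.845,32.75): [(38.8355, 30.9208) (21.021, 31.823) (16.4904, 26.726) (16.1245, 22.094) (37.9594, 19.652) (45, 23.4445) (45, 27.9908)]  |A|=274.5448
11. canonical 7-gon: [(38.8355, 30.9208) (21.021, 31.823) (16.4904, 26.726) (16.1245, 22.094) (37.9594, 19.652) (45, 23.4445) (45, 27.9908)]
12. shoelace: 274.5448

Area of P3's cell: 274.5448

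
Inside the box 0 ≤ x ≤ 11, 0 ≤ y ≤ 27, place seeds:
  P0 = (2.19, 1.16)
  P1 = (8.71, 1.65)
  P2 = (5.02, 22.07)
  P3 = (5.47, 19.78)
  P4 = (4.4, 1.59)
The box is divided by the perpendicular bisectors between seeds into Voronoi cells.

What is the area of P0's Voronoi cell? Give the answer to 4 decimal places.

1. box [0,11]×[0,27]: [(0, 0) (11, 0) (11, 27) (0, 27)]
2. ⊥bis P0·P1 via (5.45,1.405): [(0, 0) (5.5556, 0) (3.5264, 27) (0, 27)]  |A|=122.6075
3. ⊥bis P0·P2 via (3.605,11.615): [(0, 12.1029) (0, 0) (5.5556, 0) (4.6938, 11.4676)]  |A|=60.2588
4. ⊥bis P0·P3 via (3.83,10.47): [(0, 11.1447) (0, 0) (5.5556, 0) (4.7813, 10.3024)]  |A|=55.2612
5. ⊥bis P0·P4 via (3.295,1.375): [(1.4436, 10.8904) (0, 11.1447) (0, 0) (3.5625, 0)]  |A|=27.4428
6. canonical 4-gon: [(1.4436, 10.8904) (0, 11.1447) (0, 0) (3.5625, 0)]
7. shoelace: 27.4428

Area of P0's cell: 27.4428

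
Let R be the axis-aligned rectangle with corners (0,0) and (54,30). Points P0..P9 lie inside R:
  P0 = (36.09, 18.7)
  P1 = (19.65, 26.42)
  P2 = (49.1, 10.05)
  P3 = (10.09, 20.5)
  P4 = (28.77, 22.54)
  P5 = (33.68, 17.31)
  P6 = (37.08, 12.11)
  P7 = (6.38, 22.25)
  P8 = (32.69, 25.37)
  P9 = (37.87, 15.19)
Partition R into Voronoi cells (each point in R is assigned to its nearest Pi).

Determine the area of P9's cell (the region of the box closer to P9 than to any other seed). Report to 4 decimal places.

Area of P9's cell: 58.3421

1. box [0,54]×[0,30]: [(0, 0) (54, 0) (54, 30) (0, 30)]
2. ⊥bis P9·P0 via (36.98,16.945): [(3.566, 0) (54, 0) (54, 25.5762)]  |A|=644.9559
3. ⊥bis P9·P1 via (28.76,20.805): [(21.5616, 9.126) (15.9367, 0) (54, 0) (54, 25.5762)]  |A|=588.5084
4. ⊥bis P9·P2 via (43.485,12.62): [(48.0292, 22.5483) (21.5616, 9.126) (15.9367, 0) (37.7088, 0)]  |A|=328.4838
5. ⊥bis P9·P3 via (23.98,17.845): [(48.0292, 22.5483) (22.3941, 9.5482) (20.569, 0) (37.7088, 0)]  |A|=303.7573
6. ⊥bis P9·P4 via (33.32,18.865): [(48.0292, 22.5483) (28.1542, 12.4692) (21.3398, 4.0324) (20.569, 0) (37.7088, 0)]  |A|=289.4114
7. ⊥bis P9·P5 via (35.775,16.25): [(48.0292, 22.5483) (35.8321, 16.3629) (27.553, 0) (37.7088, 0)]  |A|=188.6825
8. ⊥bis P9·P6 via (37.475,13.65): [(43.2755, 12.1622) (48.0292, 22.5483) (35.8321, 16.3629) (34.8059, 14.3346)]  |A|=58.3421
9. ⊥bis P9·P7 via (22.125,18.72): [(43.2755, 12.1622) (48.0292, 22.5483) (35.8321, 16.3629) (34.8059, 14.3346)]  |A|=58.3421
10. ⊥bis P9·P8 via (35.28,20.28): [(43.2755, 12.1622) (48.0292, 22.5483) (35.8321, 16.3629) (34.8059, 14.3346)]  |A|=58.3421
11. canonical 4-gon: [(43.2755, 12.1622) (48.0292, 22.5483) (35.8321, 16.3629) (34.8059, 14.3346)]
12. shoelace: 58.3421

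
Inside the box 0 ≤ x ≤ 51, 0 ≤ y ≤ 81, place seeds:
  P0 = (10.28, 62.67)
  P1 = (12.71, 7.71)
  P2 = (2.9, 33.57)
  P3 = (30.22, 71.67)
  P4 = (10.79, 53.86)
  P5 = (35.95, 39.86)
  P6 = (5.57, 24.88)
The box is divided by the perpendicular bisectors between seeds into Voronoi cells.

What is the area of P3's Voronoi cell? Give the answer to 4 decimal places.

Area of P3's cell: 761.3220

1. box [0,51]×[0,81]: [(0, 0) (51, 0) (51, 81) (0, 81)]
2. ⊥bis P3·P0 via (20.25,67.17): [(50.5675, 0) (51, 0) (51, 81) (14.0078, 81)]  |A|=1515.7034
3. ⊥bis P3·P1 via (21.465,39.69): [(34.2306, 36.1952) (51, 31.6044) (51, 81) (14.0078, 81)]  |A|=1242.8821
4. ⊥bis P3·P2 via (16.56,52.62): [(31.7255, 41.7454) (42.6987, 33.877) (51, 31.6044) (51, 81) (14.0078, 81)]  |A|=1222.2859
5. ⊥bis P3·P4 via (20.505,62.765): [(23.9196, 59.0398) (48.4202, 32.3106) (51, 31.6044) (51, 81) (14.0078, 81)]  |A|=1100.8311
6. ⊥bis P3·P5 via (33.085,55.765): [(23.9196, 59.0398) (27.7948, 54.8121) (51, 58.9921) (51, 81) (14.0078, 81)]  |A|=761.322
7. ⊥bis P3·P6 via (17.895,48.275): [(23.9196, 59.0398) (27.7948, 54.8121) (51, 58.9921) (51, 81) (14.0078, 81)]  |A|=761.322
8. canonical 5-gon: [(23.9196, 59.0398) (27.7948, 54.8121) (51, 58.9921) (51, 81) (14.0078, 81)]
9. shoelace: 761.322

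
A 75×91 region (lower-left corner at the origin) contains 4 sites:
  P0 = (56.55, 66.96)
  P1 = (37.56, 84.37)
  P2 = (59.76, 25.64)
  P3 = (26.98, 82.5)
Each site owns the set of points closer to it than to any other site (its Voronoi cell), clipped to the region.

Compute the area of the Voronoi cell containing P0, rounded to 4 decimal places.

1. box [0,75]×[0,91]: [(0, 0) (75, 0) (75, 91) (0, 91)]
2. ⊥bis P0·P1 via (47.055,75.665): [(0, 24.3396) (0, 0) (75, 0) (75, 91) (61.1141, 91)]  |A|=4788.0561
3. ⊥bis P0·P2 via (58.155,46.3): [(17.2175, 43.1197) (75, 47.6086) (75, 91) (61.1141, 91)]  |A|=1586.0605
4. ⊥bis P0·P3 via (41.765,74.73): [(35.811, 63.4006) (25.4905, 43.7624) (75, 47.6086) (75, 91) (61.1141, 91)]  |A|=1508.1437
5. canonical 5-gon: [(35.811, 63.4006) (25.4905, 43.7624) (75, 47.6086) (75, 91) (61.1141, 91)]
6. shoelace: 1508.1437

Area of P0's cell: 1508.1437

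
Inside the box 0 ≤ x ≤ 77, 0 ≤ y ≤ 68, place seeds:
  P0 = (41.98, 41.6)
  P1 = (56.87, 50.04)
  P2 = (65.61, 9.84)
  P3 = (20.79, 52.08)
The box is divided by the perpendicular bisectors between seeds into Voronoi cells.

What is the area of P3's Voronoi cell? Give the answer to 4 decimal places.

Area of P3's cell: 1697.5035

1. box [0,77]×[0,68]: [(0, 0) (77, 0) (77, 68) (0, 68)]
2. ⊥bis P3·P0 via (31.385,46.84): [(0, 0) (8.2192, 0) (41.8502, 68) (0, 68)]  |A|=1702.3585
3. ⊥bis P3·P1 via (38.83,51.06): [(0, 0) (8.2192, 0) (39.5216, 63.2918) (39.7878, 68) (0, 68)]  |A|=1697.5035
4. ⊥bis P3·P2 via (43.2,30.96): [(0, 0) (8.2192, 0) (39.5216, 63.2918) (39.7878, 68) (0, 68)]  |A|=1697.5035
5. canonical 5-gon: [(0, 0) (8.2192, 0) (39.5216, 63.2918) (39.7878, 68) (0, 68)]
6. shoelace: 1697.5035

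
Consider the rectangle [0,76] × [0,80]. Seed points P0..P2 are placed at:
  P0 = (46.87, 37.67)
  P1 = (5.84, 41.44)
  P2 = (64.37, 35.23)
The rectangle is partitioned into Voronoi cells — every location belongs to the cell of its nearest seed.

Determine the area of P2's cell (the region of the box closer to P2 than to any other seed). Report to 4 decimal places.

1. box [0,76]×[0,80]: [(0, 0) (76, 0) (76, 80) (0, 80)]
2. ⊥bis P2·P0 via (55.62,36.45): [(50.5378, 0) (76, 0) (76, 80) (61.6921, 80)]  |A|=1590.8023
3. ⊥bis P2·P1 via (35.105,38.335): [(50.5378, 0) (76, 0) (76, 80) (61.6921, 80)]  |A|=1590.8023
4. canonical 4-gon: [(50.5378, 0) (76, 0) (76, 80) (61.6921, 80)]
5. shoelace: 1590.8023

Area of P2's cell: 1590.8023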